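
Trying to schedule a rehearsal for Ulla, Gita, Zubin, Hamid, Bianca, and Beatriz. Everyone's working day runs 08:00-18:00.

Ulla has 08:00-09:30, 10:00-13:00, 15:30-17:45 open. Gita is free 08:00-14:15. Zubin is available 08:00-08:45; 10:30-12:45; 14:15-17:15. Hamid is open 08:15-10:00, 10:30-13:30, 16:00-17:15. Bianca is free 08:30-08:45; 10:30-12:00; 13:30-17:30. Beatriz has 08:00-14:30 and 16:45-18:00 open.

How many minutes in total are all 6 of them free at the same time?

Ulla ∩ Gita: 08:00-09:30, 10:00-13:00.
Ulla ∩ Gita ∩ Zubin: 08:00-08:45, 10:30-12:45.
Ulla ∩ Gita ∩ Zubin ∩ Hamid: 08:15-08:45, 10:30-12:45.
Ulla ∩ Gita ∩ Zubin ∩ Hamid ∩ Bianca: 08:30-08:45, 10:30-12:00.
Ulla ∩ Gita ∩ Zubin ∩ Hamid ∩ Bianca ∩ Beatriz: 08:30-08:45, 10:30-12:00.
Summing the common windows: 15 + 90 = 105 minutes.

105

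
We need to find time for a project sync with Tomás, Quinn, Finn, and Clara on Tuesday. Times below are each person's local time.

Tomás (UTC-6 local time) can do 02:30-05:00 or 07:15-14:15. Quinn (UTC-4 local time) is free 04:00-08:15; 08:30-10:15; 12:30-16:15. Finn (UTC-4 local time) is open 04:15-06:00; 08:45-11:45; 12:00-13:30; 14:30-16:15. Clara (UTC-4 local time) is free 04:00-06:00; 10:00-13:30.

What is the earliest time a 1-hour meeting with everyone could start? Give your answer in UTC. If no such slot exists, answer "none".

08:30

Tomás in UTC: 08:30-11:00, 13:15-20:15 (add 6h to convert from UTC-6).
Quinn in UTC: 08:00-12:15, 12:30-14:15, 16:30-20:15 (add 4h to convert from UTC-4).
Finn in UTC: 08:15-10:00, 12:45-15:45, 16:00-17:30, 18:30-20:15 (add 4h to convert from UTC-4).
Clara in UTC: 08:00-10:00, 14:00-17:30 (add 4h to convert from UTC-4).
Tomás ∩ Quinn: 08:30-11:00, 13:15-14:15, 16:30-20:15.
Tomás ∩ Quinn ∩ Finn: 08:30-10:00, 13:15-14:15, 16:30-17:30, 18:30-20:15.
Tomás ∩ Quinn ∩ Finn ∩ Clara: 08:30-10:00, 14:00-14:15, 16:30-17:30.
The first common window of at least 60 minutes is 08:30-10:00, so the earliest start is 08:30.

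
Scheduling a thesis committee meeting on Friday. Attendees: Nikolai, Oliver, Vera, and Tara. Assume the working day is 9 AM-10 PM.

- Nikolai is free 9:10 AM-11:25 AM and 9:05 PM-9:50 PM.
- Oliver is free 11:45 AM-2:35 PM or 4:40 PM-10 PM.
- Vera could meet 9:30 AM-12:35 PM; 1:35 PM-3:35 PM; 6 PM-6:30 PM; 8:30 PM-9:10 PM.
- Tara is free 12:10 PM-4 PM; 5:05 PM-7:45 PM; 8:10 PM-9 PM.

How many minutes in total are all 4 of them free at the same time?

Nikolai ∩ Oliver: 21:05-21:50.
Nikolai ∩ Oliver ∩ Vera: 21:05-21:10.
Nikolai ∩ Oliver ∩ Vera ∩ Tara: ∅.
There is no time when everyone is free.
There is no common window, so the total is 0 minutes.

0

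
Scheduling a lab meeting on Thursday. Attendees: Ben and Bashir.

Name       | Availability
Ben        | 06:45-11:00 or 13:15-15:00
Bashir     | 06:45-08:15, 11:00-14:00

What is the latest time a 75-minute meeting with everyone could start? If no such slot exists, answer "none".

Ben ∩ Bashir: 06:45-08:15, 13:15-14:00.
The last common window of at least 75 minutes is 06:45-08:15; a 75-minute meeting can start as late as 07:00 and still end by 08:15.

07:00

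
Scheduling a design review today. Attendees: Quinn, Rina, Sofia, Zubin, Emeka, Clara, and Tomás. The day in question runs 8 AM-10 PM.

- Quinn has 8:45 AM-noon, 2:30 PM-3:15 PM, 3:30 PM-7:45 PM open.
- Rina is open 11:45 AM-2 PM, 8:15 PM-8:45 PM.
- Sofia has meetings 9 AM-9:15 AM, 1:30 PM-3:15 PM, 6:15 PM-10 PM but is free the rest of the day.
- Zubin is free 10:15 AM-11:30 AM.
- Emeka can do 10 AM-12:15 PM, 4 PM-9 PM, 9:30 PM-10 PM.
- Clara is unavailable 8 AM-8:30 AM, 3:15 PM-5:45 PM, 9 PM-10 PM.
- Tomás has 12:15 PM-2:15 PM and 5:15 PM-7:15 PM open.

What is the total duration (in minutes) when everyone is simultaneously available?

Quinn free: 08:45-12:00, 14:30-15:15, 15:30-19:45.
Rina free: 11:45-14:00, 20:15-20:45.
Sofia free: 08:00-09:00, 09:15-13:30, 15:15-18:15 (invert busy blocks within the working day).
Zubin free: 10:15-11:30.
Emeka free: 10:00-12:15, 16:00-21:00, 21:30-22:00.
Clara free: 08:30-15:15, 17:45-21:00 (invert busy blocks within the working day).
Tomás free: 12:15-14:15, 17:15-19:15.
Quinn ∩ Rina: 11:45-12:00.
Quinn ∩ Rina ∩ Sofia: 11:45-12:00.
Quinn ∩ Rina ∩ Sofia ∩ Zubin: ∅.
Quinn ∩ Rina ∩ Sofia ∩ Zubin ∩ Emeka: ∅.
Quinn ∩ Rina ∩ Sofia ∩ Zubin ∩ Emeka ∩ Clara: ∅.
Quinn ∩ Rina ∩ Sofia ∩ Zubin ∩ Emeka ∩ Clara ∩ Tomás: ∅.
There is no time when everyone is free.
There is no common window, so the total is 0 minutes.

0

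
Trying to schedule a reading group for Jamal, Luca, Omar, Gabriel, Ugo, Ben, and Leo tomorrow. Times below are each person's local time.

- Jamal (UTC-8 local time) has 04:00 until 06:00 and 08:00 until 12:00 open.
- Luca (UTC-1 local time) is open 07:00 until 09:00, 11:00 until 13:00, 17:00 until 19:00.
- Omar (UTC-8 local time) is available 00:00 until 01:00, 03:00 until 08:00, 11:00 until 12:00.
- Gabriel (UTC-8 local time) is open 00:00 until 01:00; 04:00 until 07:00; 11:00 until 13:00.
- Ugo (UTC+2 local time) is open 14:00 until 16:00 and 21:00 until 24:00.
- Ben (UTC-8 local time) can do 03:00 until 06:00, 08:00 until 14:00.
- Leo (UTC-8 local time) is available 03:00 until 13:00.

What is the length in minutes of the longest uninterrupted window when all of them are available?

120

Jamal in UTC: 12:00-14:00, 16:00-20:00 (add 8h to convert from UTC-8).
Luca in UTC: 08:00-10:00, 12:00-14:00, 18:00-20:00 (add 1h to convert from UTC-1).
Omar in UTC: 08:00-09:00, 11:00-16:00, 19:00-20:00 (add 8h to convert from UTC-8).
Gabriel in UTC: 08:00-09:00, 12:00-15:00, 19:00-21:00 (add 8h to convert from UTC-8).
Ugo in UTC: 12:00-14:00, 19:00-22:00 (subtract 2h to convert from UTC+2).
Ben in UTC: 11:00-14:00, 16:00-22:00 (add 8h to convert from UTC-8).
Leo in UTC: 11:00-21:00 (add 8h to convert from UTC-8).
Jamal ∩ Luca: 12:00-14:00, 18:00-20:00.
Jamal ∩ Luca ∩ Omar: 12:00-14:00, 19:00-20:00.
Jamal ∩ Luca ∩ Omar ∩ Gabriel: 12:00-14:00, 19:00-20:00.
Jamal ∩ Luca ∩ Omar ∩ Gabriel ∩ Ugo: 12:00-14:00, 19:00-20:00.
Jamal ∩ Luca ∩ Omar ∩ Gabriel ∩ Ugo ∩ Ben: 12:00-14:00, 19:00-20:00.
Jamal ∩ Luca ∩ Omar ∩ Gabriel ∩ Ugo ∩ Ben ∩ Leo: 12:00-14:00, 19:00-20:00.
Those are the intersection windows.
The longest is 12:00-14:00 at 120 minutes.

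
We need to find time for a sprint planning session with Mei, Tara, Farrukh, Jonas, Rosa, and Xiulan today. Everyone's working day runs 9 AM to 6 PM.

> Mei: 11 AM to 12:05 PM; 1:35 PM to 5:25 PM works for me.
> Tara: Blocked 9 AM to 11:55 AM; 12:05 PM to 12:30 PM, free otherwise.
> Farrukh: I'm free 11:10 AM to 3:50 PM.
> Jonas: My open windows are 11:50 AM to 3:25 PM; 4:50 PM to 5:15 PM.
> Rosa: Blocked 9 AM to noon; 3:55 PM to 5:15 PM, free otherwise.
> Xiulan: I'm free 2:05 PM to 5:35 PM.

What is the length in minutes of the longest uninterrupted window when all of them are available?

80

Mei free: 11:00-12:05, 13:35-17:25.
Tara free: 11:55-12:05, 12:30-18:00 (invert busy blocks within the working day).
Farrukh free: 11:10-15:50.
Jonas free: 11:50-15:25, 16:50-17:15.
Rosa free: 12:00-15:55, 17:15-18:00 (invert busy blocks within the working day).
Xiulan free: 14:05-17:35.
Mei ∩ Tara: 11:55-12:05, 13:35-17:25.
Mei ∩ Tara ∩ Farrukh: 11:55-12:05, 13:35-15:50.
Mei ∩ Tara ∩ Farrukh ∩ Jonas: 11:55-12:05, 13:35-15:25.
Mei ∩ Tara ∩ Farrukh ∩ Jonas ∩ Rosa: 12:00-12:05, 13:35-15:25.
Mei ∩ Tara ∩ Farrukh ∩ Jonas ∩ Rosa ∩ Xiulan: 14:05-15:25.
Those are the intersection windows.
The longest is 14:05-15:25 at 80 minutes.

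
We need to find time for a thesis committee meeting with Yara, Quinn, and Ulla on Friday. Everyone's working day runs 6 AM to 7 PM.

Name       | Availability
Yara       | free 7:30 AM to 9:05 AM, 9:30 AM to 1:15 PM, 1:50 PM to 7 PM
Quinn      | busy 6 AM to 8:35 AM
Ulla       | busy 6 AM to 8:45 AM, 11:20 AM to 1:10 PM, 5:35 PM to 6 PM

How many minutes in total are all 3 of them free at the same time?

420

Yara free: 07:30-09:05, 09:30-13:15, 13:50-19:00.
Quinn free: 08:35-19:00 (invert busy blocks within the working day).
Ulla free: 08:45-11:20, 13:10-17:35, 18:00-19:00 (invert busy blocks within the working day).
Yara ∩ Quinn: 08:35-09:05, 09:30-13:15, 13:50-19:00.
Yara ∩ Quinn ∩ Ulla: 08:45-09:05, 09:30-11:20, 13:10-13:15, 13:50-17:35, 18:00-19:00.
Summing the common windows: 20 + 110 + 5 + 225 + 60 = 420 minutes.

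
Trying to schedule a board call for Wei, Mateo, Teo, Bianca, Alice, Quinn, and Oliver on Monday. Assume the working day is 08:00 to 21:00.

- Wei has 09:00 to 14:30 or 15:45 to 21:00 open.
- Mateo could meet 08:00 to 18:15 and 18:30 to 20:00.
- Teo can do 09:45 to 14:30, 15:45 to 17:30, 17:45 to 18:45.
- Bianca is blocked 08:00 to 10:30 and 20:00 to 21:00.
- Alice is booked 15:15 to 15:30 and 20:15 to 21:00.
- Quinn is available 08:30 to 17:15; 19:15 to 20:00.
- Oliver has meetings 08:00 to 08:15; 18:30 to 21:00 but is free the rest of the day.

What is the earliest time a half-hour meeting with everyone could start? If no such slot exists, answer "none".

Wei free: 09:00-14:30, 15:45-21:00.
Mateo free: 08:00-18:15, 18:30-20:00.
Teo free: 09:45-14:30, 15:45-17:30, 17:45-18:45.
Bianca free: 10:30-20:00 (invert busy blocks within the working day).
Alice free: 08:00-15:15, 15:30-20:15 (invert busy blocks within the working day).
Quinn free: 08:30-17:15, 19:15-20:00.
Oliver free: 08:15-18:30 (invert busy blocks within the working day).
Wei ∩ Mateo: 09:00-14:30, 15:45-18:15, 18:30-20:00.
Wei ∩ Mateo ∩ Teo: 09:45-14:30, 15:45-17:30, 17:45-18:15, 18:30-18:45.
Wei ∩ Mateo ∩ Teo ∩ Bianca: 10:30-14:30, 15:45-17:30, 17:45-18:15, 18:30-18:45.
Wei ∩ Mateo ∩ Teo ∩ Bianca ∩ Alice: 10:30-14:30, 15:45-17:30, 17:45-18:15, 18:30-18:45.
Wei ∩ Mateo ∩ Teo ∩ Bianca ∩ Alice ∩ Quinn: 10:30-14:30, 15:45-17:15.
Wei ∩ Mateo ∩ Teo ∩ Bianca ∩ Alice ∩ Quinn ∩ Oliver: 10:30-14:30, 15:45-17:15.
The first common window of at least 30 minutes is 10:30-14:30, so the earliest start is 10:30.

10:30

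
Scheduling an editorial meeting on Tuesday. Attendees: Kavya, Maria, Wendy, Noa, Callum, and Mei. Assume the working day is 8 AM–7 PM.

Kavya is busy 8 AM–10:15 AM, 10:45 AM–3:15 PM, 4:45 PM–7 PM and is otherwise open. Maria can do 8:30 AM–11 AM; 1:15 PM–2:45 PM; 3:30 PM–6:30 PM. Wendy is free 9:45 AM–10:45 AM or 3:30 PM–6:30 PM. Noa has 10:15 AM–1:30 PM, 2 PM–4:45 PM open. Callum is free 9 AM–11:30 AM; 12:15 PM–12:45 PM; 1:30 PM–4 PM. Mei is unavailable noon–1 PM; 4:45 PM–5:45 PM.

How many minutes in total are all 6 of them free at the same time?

Kavya free: 10:15-10:45, 15:15-16:45 (invert busy blocks within the working day).
Maria free: 08:30-11:00, 13:15-14:45, 15:30-18:30.
Wendy free: 09:45-10:45, 15:30-18:30.
Noa free: 10:15-13:30, 14:00-16:45.
Callum free: 09:00-11:30, 12:15-12:45, 13:30-16:00.
Mei free: 08:00-12:00, 13:00-16:45, 17:45-19:00 (invert busy blocks within the working day).
Kavya ∩ Maria: 10:15-10:45, 15:30-16:45.
Kavya ∩ Maria ∩ Wendy: 10:15-10:45, 15:30-16:45.
Kavya ∩ Maria ∩ Wendy ∩ Noa: 10:15-10:45, 15:30-16:45.
Kavya ∩ Maria ∩ Wendy ∩ Noa ∩ Callum: 10:15-10:45, 15:30-16:00.
Kavya ∩ Maria ∩ Wendy ∩ Noa ∩ Callum ∩ Mei: 10:15-10:45, 15:30-16:00.
So the common availability across everyone is 10:15-10:45, 15:30-16:00.
Summing the common windows: 30 + 30 = 60 minutes.

60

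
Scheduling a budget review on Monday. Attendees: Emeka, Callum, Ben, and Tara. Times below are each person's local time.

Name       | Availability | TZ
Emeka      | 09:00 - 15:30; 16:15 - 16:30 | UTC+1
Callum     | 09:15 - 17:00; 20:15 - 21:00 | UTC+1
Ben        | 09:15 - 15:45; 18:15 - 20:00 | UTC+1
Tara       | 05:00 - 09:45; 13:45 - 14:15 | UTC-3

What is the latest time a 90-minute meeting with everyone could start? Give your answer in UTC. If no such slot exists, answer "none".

Emeka in UTC: 08:00-14:30, 15:15-15:30 (subtract 1h to convert from UTC+1).
Callum in UTC: 08:15-16:00, 19:15-20:00 (subtract 1h to convert from UTC+1).
Ben in UTC: 08:15-14:45, 17:15-19:00 (subtract 1h to convert from UTC+1).
Tara in UTC: 08:00-12:45, 16:45-17:15 (add 3h to convert from UTC-3).
Emeka ∩ Callum: 08:15-14:30, 15:15-15:30.
Emeka ∩ Callum ∩ Ben: 08:15-14:30.
Emeka ∩ Callum ∩ Ben ∩ Tara: 08:15-12:45.
So the common availability across everyone is 08:15-12:45.
The last common window of at least 90 minutes is 08:15-12:45; a 90-minute meeting can start as late as 11:15 and still end by 12:45.

11:15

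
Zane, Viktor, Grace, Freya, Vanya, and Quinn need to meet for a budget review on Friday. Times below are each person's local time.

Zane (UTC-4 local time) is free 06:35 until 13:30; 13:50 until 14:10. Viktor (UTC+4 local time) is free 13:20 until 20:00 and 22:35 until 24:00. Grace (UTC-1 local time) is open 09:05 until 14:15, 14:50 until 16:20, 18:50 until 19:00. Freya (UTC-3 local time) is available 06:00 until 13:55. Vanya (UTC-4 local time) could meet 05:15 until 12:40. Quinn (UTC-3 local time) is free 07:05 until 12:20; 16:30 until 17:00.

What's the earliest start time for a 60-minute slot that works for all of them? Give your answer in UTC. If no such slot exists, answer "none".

Zane in UTC: 10:35-17:30, 17:50-18:10 (add 4h to convert from UTC-4).
Viktor in UTC: 09:20-16:00, 18:35-20:00 (subtract 4h to convert from UTC+4).
Grace in UTC: 10:05-15:15, 15:50-17:20, 19:50-20:00 (add 1h to convert from UTC-1).
Freya in UTC: 09:00-16:55 (add 3h to convert from UTC-3).
Vanya in UTC: 09:15-16:40 (add 4h to convert from UTC-4).
Quinn in UTC: 10:05-15:20, 19:30-20:00 (add 3h to convert from UTC-3).
Zane ∩ Viktor: 10:35-16:00.
Zane ∩ Viktor ∩ Grace: 10:35-15:15, 15:50-16:00.
Zane ∩ Viktor ∩ Grace ∩ Freya: 10:35-15:15, 15:50-16:00.
Zane ∩ Viktor ∩ Grace ∩ Freya ∩ Vanya: 10:35-15:15, 15:50-16:00.
Zane ∩ Viktor ∩ Grace ∩ Freya ∩ Vanya ∩ Quinn: 10:35-15:15.
The first common window of at least 60 minutes is 10:35-15:15, so the earliest start is 10:35.

10:35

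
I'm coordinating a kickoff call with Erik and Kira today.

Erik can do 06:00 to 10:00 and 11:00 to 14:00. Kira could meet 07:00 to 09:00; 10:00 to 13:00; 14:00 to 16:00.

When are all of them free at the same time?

Erik ∩ Kira: 07:00-09:00, 11:00-13:00.

07:00-09:00, 11:00-13:00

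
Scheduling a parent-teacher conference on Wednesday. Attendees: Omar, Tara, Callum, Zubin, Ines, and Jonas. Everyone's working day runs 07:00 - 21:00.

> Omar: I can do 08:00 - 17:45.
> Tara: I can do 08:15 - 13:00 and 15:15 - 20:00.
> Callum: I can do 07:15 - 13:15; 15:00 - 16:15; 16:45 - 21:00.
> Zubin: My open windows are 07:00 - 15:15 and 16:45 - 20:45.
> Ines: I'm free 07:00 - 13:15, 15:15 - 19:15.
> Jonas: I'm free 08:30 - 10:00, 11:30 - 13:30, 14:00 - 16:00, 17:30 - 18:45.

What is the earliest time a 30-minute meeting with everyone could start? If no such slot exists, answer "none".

Omar ∩ Tara: 08:15-13:00, 15:15-17:45.
Omar ∩ Tara ∩ Callum: 08:15-13:00, 15:15-16:15, 16:45-17:45.
Omar ∩ Tara ∩ Callum ∩ Zubin: 08:15-13:00, 16:45-17:45.
Omar ∩ Tara ∩ Callum ∩ Zubin ∩ Ines: 08:15-13:00, 16:45-17:45.
Omar ∩ Tara ∩ Callum ∩ Zubin ∩ Ines ∩ Jonas: 08:30-10:00, 11:30-13:00, 17:30-17:45.
The first common window of at least 30 minutes is 08:30-10:00, so the earliest start is 08:30.

08:30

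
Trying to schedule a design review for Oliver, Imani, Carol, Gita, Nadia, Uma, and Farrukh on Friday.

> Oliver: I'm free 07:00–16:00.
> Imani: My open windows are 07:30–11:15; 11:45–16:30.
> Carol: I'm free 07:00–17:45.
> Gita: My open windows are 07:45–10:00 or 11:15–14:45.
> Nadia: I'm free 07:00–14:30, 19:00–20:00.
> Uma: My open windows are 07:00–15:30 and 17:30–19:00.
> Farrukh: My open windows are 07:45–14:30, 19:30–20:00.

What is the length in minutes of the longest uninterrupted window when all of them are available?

165

Oliver ∩ Imani: 07:30-11:15, 11:45-16:00.
Oliver ∩ Imani ∩ Carol: 07:30-11:15, 11:45-16:00.
Oliver ∩ Imani ∩ Carol ∩ Gita: 07:45-10:00, 11:45-14:45.
Oliver ∩ Imani ∩ Carol ∩ Gita ∩ Nadia: 07:45-10:00, 11:45-14:30.
Oliver ∩ Imani ∩ Carol ∩ Gita ∩ Nadia ∩ Uma: 07:45-10:00, 11:45-14:30.
Oliver ∩ Imani ∩ Carol ∩ Gita ∩ Nadia ∩ Uma ∩ Farrukh: 07:45-10:00, 11:45-14:30.
The longest is 11:45-14:30 at 165 minutes.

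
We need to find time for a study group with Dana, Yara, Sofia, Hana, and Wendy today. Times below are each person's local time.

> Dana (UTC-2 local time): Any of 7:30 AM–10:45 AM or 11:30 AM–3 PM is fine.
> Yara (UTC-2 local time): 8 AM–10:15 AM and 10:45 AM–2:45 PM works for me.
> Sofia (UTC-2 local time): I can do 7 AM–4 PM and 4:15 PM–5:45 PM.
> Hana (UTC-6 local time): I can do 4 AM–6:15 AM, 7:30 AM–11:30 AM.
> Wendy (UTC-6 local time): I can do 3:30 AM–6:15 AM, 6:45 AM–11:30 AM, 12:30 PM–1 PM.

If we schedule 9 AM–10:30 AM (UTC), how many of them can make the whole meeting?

Dana in UTC: 09:30-12:45, 13:30-17:00 (add 2h to convert from UTC-2).
Yara in UTC: 10:00-12:15, 12:45-16:45 (add 2h to convert from UTC-2).
Sofia in UTC: 09:00-18:00, 18:15-19:45 (add 2h to convert from UTC-2).
Hana in UTC: 10:00-12:15, 13:30-17:30 (add 6h to convert from UTC-6).
Wendy in UTC: 09:30-12:15, 12:45-17:30, 18:30-19:00 (add 6h to convert from UTC-6).
Sofia can make the full 09:00-10:30 slot — that's 1.

1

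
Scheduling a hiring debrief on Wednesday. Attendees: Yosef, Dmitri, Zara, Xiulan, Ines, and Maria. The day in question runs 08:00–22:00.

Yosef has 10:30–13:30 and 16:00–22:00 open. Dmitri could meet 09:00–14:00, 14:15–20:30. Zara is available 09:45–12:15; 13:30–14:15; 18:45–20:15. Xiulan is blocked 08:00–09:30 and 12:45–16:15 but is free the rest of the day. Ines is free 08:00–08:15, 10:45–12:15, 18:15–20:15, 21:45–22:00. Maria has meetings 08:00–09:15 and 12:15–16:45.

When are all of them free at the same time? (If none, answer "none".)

10:45-12:15, 18:45-20:15

Yosef free: 10:30-13:30, 16:00-22:00.
Dmitri free: 09:00-14:00, 14:15-20:30.
Zara free: 09:45-12:15, 13:30-14:15, 18:45-20:15.
Xiulan free: 09:30-12:45, 16:15-22:00 (invert busy blocks within the working day).
Ines free: 08:00-08:15, 10:45-12:15, 18:15-20:15, 21:45-22:00.
Maria free: 09:15-12:15, 16:45-22:00 (invert busy blocks within the working day).
Yosef ∩ Dmitri: 10:30-13:30, 16:00-20:30.
Yosef ∩ Dmitri ∩ Zara: 10:30-12:15, 18:45-20:15.
Yosef ∩ Dmitri ∩ Zara ∩ Xiulan: 10:30-12:15, 18:45-20:15.
Yosef ∩ Dmitri ∩ Zara ∩ Xiulan ∩ Ines: 10:45-12:15, 18:45-20:15.
Yosef ∩ Dmitri ∩ Zara ∩ Xiulan ∩ Ines ∩ Maria: 10:45-12:15, 18:45-20:15.
So the common availability across everyone is 10:45-12:15, 18:45-20:15.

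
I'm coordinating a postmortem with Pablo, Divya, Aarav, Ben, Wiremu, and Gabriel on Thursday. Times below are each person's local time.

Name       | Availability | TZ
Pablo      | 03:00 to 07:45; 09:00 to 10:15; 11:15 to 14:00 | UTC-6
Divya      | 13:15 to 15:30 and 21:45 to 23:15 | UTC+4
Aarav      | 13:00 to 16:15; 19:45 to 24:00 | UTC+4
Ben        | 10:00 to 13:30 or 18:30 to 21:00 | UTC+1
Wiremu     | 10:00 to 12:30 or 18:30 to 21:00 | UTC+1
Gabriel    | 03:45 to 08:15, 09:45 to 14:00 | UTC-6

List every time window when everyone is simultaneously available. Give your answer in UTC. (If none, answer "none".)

Pablo in UTC: 09:00-13:45, 15:00-16:15, 17:15-20:00 (add 6h to convert from UTC-6).
Divya in UTC: 09:15-11:30, 17:45-19:15 (subtract 4h to convert from UTC+4).
Aarav in UTC: 09:00-12:15, 15:45-20:00 (subtract 4h to convert from UTC+4).
Ben in UTC: 09:00-12:30, 17:30-20:00 (subtract 1h to convert from UTC+1).
Wiremu in UTC: 09:00-11:30, 17:30-20:00 (subtract 1h to convert from UTC+1).
Gabriel in UTC: 09:45-14:15, 15:45-20:00 (add 6h to convert from UTC-6).
Pablo ∩ Divya: 09:15-11:30, 17:45-19:15.
Pablo ∩ Divya ∩ Aarav: 09:15-11:30, 17:45-19:15.
Pablo ∩ Divya ∩ Aarav ∩ Ben: 09:15-11:30, 17:45-19:15.
Pablo ∩ Divya ∩ Aarav ∩ Ben ∩ Wiremu: 09:15-11:30, 17:45-19:15.
Pablo ∩ Divya ∩ Aarav ∩ Ben ∩ Wiremu ∩ Gabriel: 09:45-11:30, 17:45-19:15.

09:45-11:30, 17:45-19:15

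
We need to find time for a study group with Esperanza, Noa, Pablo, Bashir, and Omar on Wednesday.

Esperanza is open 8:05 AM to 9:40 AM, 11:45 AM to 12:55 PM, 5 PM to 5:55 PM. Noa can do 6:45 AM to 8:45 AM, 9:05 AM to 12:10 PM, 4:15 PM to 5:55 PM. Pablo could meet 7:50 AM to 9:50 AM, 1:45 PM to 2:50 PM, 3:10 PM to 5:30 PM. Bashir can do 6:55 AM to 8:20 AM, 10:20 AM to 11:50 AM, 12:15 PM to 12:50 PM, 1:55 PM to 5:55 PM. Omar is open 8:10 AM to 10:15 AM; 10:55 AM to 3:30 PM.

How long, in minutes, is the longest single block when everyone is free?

10

Esperanza ∩ Noa: 08:05-08:45, 09:05-09:40, 11:45-12:10, 17:00-17:55.
Esperanza ∩ Noa ∩ Pablo: 08:05-08:45, 09:05-09:40, 17:00-17:30.
Esperanza ∩ Noa ∩ Pablo ∩ Bashir: 08:05-08:20, 17:00-17:30.
Esperanza ∩ Noa ∩ Pablo ∩ Bashir ∩ Omar: 08:10-08:20.
Those are the intersection windows.
The longest is 08:10-08:20 at 10 minutes.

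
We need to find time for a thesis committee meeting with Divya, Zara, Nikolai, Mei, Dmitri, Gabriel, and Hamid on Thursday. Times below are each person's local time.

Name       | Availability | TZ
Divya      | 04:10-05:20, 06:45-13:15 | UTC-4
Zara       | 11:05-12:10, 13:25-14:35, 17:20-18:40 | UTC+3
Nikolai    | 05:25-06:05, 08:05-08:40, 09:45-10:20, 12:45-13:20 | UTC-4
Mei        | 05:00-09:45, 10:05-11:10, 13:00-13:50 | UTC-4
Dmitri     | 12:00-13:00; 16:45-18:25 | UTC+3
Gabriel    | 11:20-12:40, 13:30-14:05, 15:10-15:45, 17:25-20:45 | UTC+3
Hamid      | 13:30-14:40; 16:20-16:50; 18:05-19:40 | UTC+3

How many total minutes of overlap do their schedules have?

Divya in UTC: 08:10-09:20, 10:45-17:15 (add 4h to convert from UTC-4).
Zara in UTC: 08:05-09:10, 10:25-11:35, 14:20-15:40 (subtract 3h to convert from UTC+3).
Nikolai in UTC: 09:25-10:05, 12:05-12:40, 13:45-14:20, 16:45-17:20 (add 4h to convert from UTC-4).
Mei in UTC: 09:00-13:45, 14:05-15:10, 17:00-17:50 (add 4h to convert from UTC-4).
Dmitri in UTC: 09:00-10:00, 13:45-15:25 (subtract 3h to convert from UTC+3).
Gabriel in UTC: 08:20-09:40, 10:30-11:05, 12:10-12:45, 14:25-17:45 (subtract 3h to convert from UTC+3).
Hamid in UTC: 10:30-11:40, 13:20-13:50, 15:05-16:40 (subtract 3h to convert from UTC+3).
Divya ∩ Zara: 08:10-09:10, 10:45-11:35, 14:20-15:40.
Divya ∩ Zara ∩ Nikolai: ∅.
Divya ∩ Zara ∩ Nikolai ∩ Mei: ∅.
Divya ∩ Zara ∩ Nikolai ∩ Mei ∩ Dmitri: ∅.
Divya ∩ Zara ∩ Nikolai ∩ Mei ∩ Dmitri ∩ Gabriel: ∅.
Divya ∩ Zara ∩ Nikolai ∩ Mei ∩ Dmitri ∩ Gabriel ∩ Hamid: ∅.
There is no time when everyone is free.
There is no common window, so the total is 0 minutes.

0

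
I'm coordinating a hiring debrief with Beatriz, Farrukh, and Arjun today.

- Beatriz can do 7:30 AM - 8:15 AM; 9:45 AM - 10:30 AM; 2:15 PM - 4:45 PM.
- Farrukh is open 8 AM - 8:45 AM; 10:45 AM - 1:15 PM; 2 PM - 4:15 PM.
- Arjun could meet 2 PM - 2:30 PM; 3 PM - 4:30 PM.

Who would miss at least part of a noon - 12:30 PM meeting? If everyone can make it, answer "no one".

Beatriz: not fully free for 12:00-12:30. Farrukh: free for 12:00-12:30. Arjun: not fully free for 12:00-12:30.

Arjun, Beatriz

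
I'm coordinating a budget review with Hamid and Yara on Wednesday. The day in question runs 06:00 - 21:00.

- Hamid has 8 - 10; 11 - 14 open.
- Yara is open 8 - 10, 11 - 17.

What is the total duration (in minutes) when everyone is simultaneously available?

Hamid ∩ Yara: 08:00-10:00, 11:00-14:00.
Summing the common windows: 120 + 180 = 300 minutes.

300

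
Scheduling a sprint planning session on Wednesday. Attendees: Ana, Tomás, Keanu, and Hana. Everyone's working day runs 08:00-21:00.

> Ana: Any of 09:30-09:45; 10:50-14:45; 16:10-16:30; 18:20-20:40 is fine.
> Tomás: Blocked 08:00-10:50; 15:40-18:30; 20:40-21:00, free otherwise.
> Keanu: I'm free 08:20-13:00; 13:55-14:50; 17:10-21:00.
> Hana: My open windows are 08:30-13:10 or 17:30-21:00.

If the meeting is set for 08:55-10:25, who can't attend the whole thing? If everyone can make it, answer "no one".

Ana free: 09:30-09:45, 10:50-14:45, 16:10-16:30, 18:20-20:40.
Tomás free: 10:50-15:40, 18:30-20:40 (invert busy blocks within the working day).
Keanu free: 08:20-13:00, 13:55-14:50, 17:10-21:00.
Hana free: 08:30-13:10, 17:30-21:00.
Ana: not fully free for 08:55-10:25. Tomás: not fully free for 08:55-10:25. Keanu: free for 08:55-10:25. Hana: free for 08:55-10:25.

Ana, Tomás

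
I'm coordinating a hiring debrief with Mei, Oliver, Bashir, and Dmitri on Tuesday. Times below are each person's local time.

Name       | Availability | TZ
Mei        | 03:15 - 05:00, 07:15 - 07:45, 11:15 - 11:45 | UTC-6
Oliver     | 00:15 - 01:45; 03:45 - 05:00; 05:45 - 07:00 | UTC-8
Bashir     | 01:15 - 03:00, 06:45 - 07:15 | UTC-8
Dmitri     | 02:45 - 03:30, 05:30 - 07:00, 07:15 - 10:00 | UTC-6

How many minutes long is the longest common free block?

15

Mei in UTC: 09:15-11:00, 13:15-13:45, 17:15-17:45 (add 6h to convert from UTC-6).
Oliver in UTC: 08:15-09:45, 11:45-13:00, 13:45-15:00 (add 8h to convert from UTC-8).
Bashir in UTC: 09:15-11:00, 14:45-15:15 (add 8h to convert from UTC-8).
Dmitri in UTC: 08:45-09:30, 11:30-13:00, 13:15-16:00 (add 6h to convert from UTC-6).
Mei ∩ Oliver: 09:15-09:45.
Mei ∩ Oliver ∩ Bashir: 09:15-09:45.
Mei ∩ Oliver ∩ Bashir ∩ Dmitri: 09:15-09:30.
The longest is 09:15-09:30 at 15 minutes.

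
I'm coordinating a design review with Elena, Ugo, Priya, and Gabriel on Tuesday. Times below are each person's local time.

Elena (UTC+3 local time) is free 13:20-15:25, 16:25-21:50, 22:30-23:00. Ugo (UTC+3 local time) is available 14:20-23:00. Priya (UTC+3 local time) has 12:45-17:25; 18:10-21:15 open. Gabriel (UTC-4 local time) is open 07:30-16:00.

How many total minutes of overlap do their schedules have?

300

Elena in UTC: 10:20-12:25, 13:25-18:50, 19:30-20:00 (subtract 3h to convert from UTC+3).
Ugo in UTC: 11:20-20:00 (subtract 3h to convert from UTC+3).
Priya in UTC: 09:45-14:25, 15:10-18:15 (subtract 3h to convert from UTC+3).
Gabriel in UTC: 11:30-20:00 (add 4h to convert from UTC-4).
Elena ∩ Ugo: 11:20-12:25, 13:25-18:50, 19:30-20:00.
Elena ∩ Ugo ∩ Priya: 11:20-12:25, 13:25-14:25, 15:10-18:15.
Elena ∩ Ugo ∩ Priya ∩ Gabriel: 11:30-12:25, 13:25-14:25, 15:10-18:15.
Summing the common windows: 55 + 60 + 185 = 300 minutes.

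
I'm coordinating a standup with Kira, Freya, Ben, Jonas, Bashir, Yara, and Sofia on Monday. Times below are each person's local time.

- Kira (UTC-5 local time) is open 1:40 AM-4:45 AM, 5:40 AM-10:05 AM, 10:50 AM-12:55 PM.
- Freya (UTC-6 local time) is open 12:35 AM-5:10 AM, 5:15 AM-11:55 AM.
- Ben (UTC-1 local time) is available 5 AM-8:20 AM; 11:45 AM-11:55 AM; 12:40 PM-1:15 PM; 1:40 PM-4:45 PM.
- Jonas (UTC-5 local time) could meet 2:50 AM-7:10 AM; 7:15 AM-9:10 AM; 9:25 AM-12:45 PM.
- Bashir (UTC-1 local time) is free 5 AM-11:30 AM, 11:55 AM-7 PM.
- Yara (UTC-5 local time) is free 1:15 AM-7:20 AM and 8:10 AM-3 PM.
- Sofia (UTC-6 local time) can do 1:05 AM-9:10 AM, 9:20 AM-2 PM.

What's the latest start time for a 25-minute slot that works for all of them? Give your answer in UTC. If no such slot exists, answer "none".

17:20

Kira in UTC: 06:40-09:45, 10:40-15:05, 15:50-17:55 (add 5h to convert from UTC-5).
Freya in UTC: 06:35-11:10, 11:15-17:55 (add 6h to convert from UTC-6).
Ben in UTC: 06:00-09:20, 12:45-12:55, 13:40-14:15, 14:40-17:45 (add 1h to convert from UTC-1).
Jonas in UTC: 07:50-12:10, 12:15-14:10, 14:25-17:45 (add 5h to convert from UTC-5).
Bashir in UTC: 06:00-12:30, 12:55-20:00 (add 1h to convert from UTC-1).
Yara in UTC: 06:15-12:20, 13:10-20:00 (add 5h to convert from UTC-5).
Sofia in UTC: 07:05-15:10, 15:20-20:00 (add 6h to convert from UTC-6).
Kira ∩ Freya: 06:40-09:45, 10:40-11:10, 11:15-15:05, 15:50-17:55.
Kira ∩ Freya ∩ Ben: 06:40-09:20, 12:45-12:55, 13:40-14:15, 14:40-15:05, 15:50-17:45.
Kira ∩ Freya ∩ Ben ∩ Jonas: 07:50-09:20, 12:45-12:55, 13:40-14:10, 14:40-15:05, 15:50-17:45.
Kira ∩ Freya ∩ Ben ∩ Jonas ∩ Bashir: 07:50-09:20, 13:40-14:10, 14:40-15:05, 15:50-17:45.
Kira ∩ Freya ∩ Ben ∩ Jonas ∩ Bashir ∩ Yara: 07:50-09:20, 13:40-14:10, 14:40-15:05, 15:50-17:45.
Kira ∩ Freya ∩ Ben ∩ Jonas ∩ Bashir ∩ Yara ∩ Sofia: 07:50-09:20, 13:40-14:10, 14:40-15:05, 15:50-17:45.
The last common window of at least 25 minutes is 15:50-17:45; a 25-minute meeting can start as late as 17:20 and still end by 17:45.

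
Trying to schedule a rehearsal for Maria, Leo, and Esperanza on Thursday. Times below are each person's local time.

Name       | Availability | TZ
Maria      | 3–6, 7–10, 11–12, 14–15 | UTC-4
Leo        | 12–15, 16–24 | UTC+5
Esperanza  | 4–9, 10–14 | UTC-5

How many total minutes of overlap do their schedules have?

360

Maria in UTC: 07:00-10:00, 11:00-14:00, 15:00-16:00, 18:00-19:00 (add 4h to convert from UTC-4).
Leo in UTC: 07:00-10:00, 11:00-19:00 (subtract 5h to convert from UTC+5).
Esperanza in UTC: 09:00-14:00, 15:00-19:00 (add 5h to convert from UTC-5).
Maria ∩ Leo: 07:00-10:00, 11:00-14:00, 15:00-16:00, 18:00-19:00.
Maria ∩ Leo ∩ Esperanza: 09:00-10:00, 11:00-14:00, 15:00-16:00, 18:00-19:00.
Summing the common windows: 60 + 180 + 60 + 60 = 360 minutes.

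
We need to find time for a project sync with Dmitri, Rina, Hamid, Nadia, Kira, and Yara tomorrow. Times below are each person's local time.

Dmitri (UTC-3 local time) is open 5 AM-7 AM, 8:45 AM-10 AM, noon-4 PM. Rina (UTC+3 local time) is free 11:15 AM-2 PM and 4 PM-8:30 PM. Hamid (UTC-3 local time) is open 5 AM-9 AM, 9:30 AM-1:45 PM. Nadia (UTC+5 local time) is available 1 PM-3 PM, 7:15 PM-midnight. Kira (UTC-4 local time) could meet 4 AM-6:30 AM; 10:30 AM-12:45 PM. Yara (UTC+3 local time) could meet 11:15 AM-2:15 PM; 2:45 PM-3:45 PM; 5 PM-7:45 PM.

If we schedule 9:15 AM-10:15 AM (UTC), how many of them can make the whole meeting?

Dmitri in UTC: 08:00-10:00, 11:45-13:00, 15:00-19:00 (add 3h to convert from UTC-3).
Rina in UTC: 08:15-11:00, 13:00-17:30 (subtract 3h to convert from UTC+3).
Hamid in UTC: 08:00-12:00, 12:30-16:45 (add 3h to convert from UTC-3).
Nadia in UTC: 08:00-10:00, 14:15-19:00 (subtract 5h to convert from UTC+5).
Kira in UTC: 08:00-10:30, 14:30-16:45 (add 4h to convert from UTC-4).
Yara in UTC: 08:15-11:15, 11:45-12:45, 14:00-16:45 (subtract 3h to convert from UTC+3).
Rina, Hamid, Kira, and Yara can make the full 09:15-10:15 slot — that's 4.

4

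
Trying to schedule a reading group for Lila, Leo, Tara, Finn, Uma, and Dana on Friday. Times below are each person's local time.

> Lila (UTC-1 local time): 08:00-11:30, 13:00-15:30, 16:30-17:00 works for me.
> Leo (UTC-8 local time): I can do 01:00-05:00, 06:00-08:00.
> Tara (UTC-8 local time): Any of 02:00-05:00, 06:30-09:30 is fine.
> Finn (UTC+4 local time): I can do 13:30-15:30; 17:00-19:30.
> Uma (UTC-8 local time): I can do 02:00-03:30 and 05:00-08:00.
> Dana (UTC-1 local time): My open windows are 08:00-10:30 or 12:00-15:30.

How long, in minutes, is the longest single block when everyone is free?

Lila in UTC: 09:00-12:30, 14:00-16:30, 17:30-18:00 (add 1h to convert from UTC-1).
Leo in UTC: 09:00-13:00, 14:00-16:00 (add 8h to convert from UTC-8).
Tara in UTC: 10:00-13:00, 14:30-17:30 (add 8h to convert from UTC-8).
Finn in UTC: 09:30-11:30, 13:00-15:30 (subtract 4h to convert from UTC+4).
Uma in UTC: 10:00-11:30, 13:00-16:00 (add 8h to convert from UTC-8).
Dana in UTC: 09:00-11:30, 13:00-16:30 (add 1h to convert from UTC-1).
Lila ∩ Leo: 09:00-12:30, 14:00-16:00.
Lila ∩ Leo ∩ Tara: 10:00-12:30, 14:30-16:00.
Lila ∩ Leo ∩ Tara ∩ Finn: 10:00-11:30, 14:30-15:30.
Lila ∩ Leo ∩ Tara ∩ Finn ∩ Uma: 10:00-11:30, 14:30-15:30.
Lila ∩ Leo ∩ Tara ∩ Finn ∩ Uma ∩ Dana: 10:00-11:30, 14:30-15:30.
The longest is 10:00-11:30 at 90 minutes.

90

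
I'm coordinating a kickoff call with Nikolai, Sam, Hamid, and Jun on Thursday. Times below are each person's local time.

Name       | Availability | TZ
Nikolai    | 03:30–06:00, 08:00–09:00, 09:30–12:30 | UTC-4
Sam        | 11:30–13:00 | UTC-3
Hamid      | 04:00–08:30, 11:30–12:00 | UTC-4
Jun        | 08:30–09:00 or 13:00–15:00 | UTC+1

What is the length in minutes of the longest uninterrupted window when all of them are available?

0

Nikolai in UTC: 07:30-10:00, 12:00-13:00, 13:30-16:30 (add 4h to convert from UTC-4).
Sam in UTC: 14:30-16:00 (add 3h to convert from UTC-3).
Hamid in UTC: 08:00-12:30, 15:30-16:00 (add 4h to convert from UTC-4).
Jun in UTC: 07:30-08:00, 12:00-14:00 (subtract 1h to convert from UTC+1).
Nikolai ∩ Sam: 14:30-16:00.
Nikolai ∩ Sam ∩ Hamid: 15:30-16:00.
Nikolai ∩ Sam ∩ Hamid ∩ Jun: ∅.
There is no time when everyone is free.
No common window exists, so the longest block is 0 minutes.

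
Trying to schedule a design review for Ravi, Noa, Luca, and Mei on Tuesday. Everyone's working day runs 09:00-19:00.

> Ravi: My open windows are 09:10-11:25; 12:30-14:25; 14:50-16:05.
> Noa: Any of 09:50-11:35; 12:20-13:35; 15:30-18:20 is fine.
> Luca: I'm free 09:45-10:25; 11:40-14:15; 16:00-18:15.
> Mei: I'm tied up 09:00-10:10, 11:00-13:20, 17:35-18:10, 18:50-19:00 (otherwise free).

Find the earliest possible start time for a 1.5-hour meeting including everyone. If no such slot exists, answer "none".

Ravi free: 09:10-11:25, 12:30-14:25, 14:50-16:05.
Noa free: 09:50-11:35, 12:20-13:35, 15:30-18:20.
Luca free: 09:45-10:25, 11:40-14:15, 16:00-18:15.
Mei free: 10:10-11:00, 13:20-17:35, 18:10-18:50 (invert busy blocks within the working day).
Ravi ∩ Noa: 09:50-11:25, 12:30-13:35, 15:30-16:05.
Ravi ∩ Noa ∩ Luca: 09:50-10:25, 12:30-13:35, 16:00-16:05.
Ravi ∩ Noa ∩ Luca ∩ Mei: 10:10-10:25, 13:20-13:35, 16:00-16:05.
No common window is at least 90 minutes long.

none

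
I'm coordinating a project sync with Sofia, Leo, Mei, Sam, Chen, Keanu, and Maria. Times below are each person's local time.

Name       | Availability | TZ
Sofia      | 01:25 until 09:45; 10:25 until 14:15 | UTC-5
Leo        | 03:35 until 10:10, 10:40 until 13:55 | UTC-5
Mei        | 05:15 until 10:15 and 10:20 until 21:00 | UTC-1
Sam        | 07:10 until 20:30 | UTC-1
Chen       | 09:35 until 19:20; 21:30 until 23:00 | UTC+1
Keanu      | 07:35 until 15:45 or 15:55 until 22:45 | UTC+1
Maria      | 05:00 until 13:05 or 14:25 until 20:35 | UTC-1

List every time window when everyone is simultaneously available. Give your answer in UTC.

Sofia in UTC: 06:25-14:45, 15:25-19:15 (add 5h to convert from UTC-5).
Leo in UTC: 08:35-15:10, 15:40-18:55 (add 5h to convert from UTC-5).
Mei in UTC: 06:15-11:15, 11:20-22:00 (add 1h to convert from UTC-1).
Sam in UTC: 08:10-21:30 (add 1h to convert from UTC-1).
Chen in UTC: 08:35-18:20, 20:30-22:00 (subtract 1h to convert from UTC+1).
Keanu in UTC: 06:35-14:45, 14:55-21:45 (subtract 1h to convert from UTC+1).
Maria in UTC: 06:00-14:05, 15:25-21:35 (add 1h to convert from UTC-1).
Sofia ∩ Leo: 08:35-14:45, 15:40-18:55.
Sofia ∩ Leo ∩ Mei: 08:35-11:15, 11:20-14:45, 15:40-18:55.
Sofia ∩ Leo ∩ Mei ∩ Sam: 08:35-11:15, 11:20-14:45, 15:40-18:55.
Sofia ∩ Leo ∩ Mei ∩ Sam ∩ Chen: 08:35-11:15, 11:20-14:45, 15:40-18:20.
Sofia ∩ Leo ∩ Mei ∩ Sam ∩ Chen ∩ Keanu: 08:35-11:15, 11:20-14:45, 15:40-18:20.
Sofia ∩ Leo ∩ Mei ∩ Sam ∩ Chen ∩ Keanu ∩ Maria: 08:35-11:15, 11:20-14:05, 15:40-18:20.

08:35-11:15, 11:20-14:05, 15:40-18:20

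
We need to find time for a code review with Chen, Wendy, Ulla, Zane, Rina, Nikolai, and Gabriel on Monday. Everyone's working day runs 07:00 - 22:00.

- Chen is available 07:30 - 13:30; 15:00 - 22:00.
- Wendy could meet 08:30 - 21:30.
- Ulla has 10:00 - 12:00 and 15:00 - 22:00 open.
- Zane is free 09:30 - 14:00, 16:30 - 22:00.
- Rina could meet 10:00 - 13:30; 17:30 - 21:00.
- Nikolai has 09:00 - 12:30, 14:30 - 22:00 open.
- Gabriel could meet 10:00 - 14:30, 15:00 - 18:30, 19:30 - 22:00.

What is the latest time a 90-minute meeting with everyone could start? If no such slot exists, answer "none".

19:30

Chen ∩ Wendy: 08:30-13:30, 15:00-21:30.
Chen ∩ Wendy ∩ Ulla: 10:00-12:00, 15:00-21:30.
Chen ∩ Wendy ∩ Ulla ∩ Zane: 10:00-12:00, 16:30-21:30.
Chen ∩ Wendy ∩ Ulla ∩ Zane ∩ Rina: 10:00-12:00, 17:30-21:00.
Chen ∩ Wendy ∩ Ulla ∩ Zane ∩ Rina ∩ Nikolai: 10:00-12:00, 17:30-21:00.
Chen ∩ Wendy ∩ Ulla ∩ Zane ∩ Rina ∩ Nikolai ∩ Gabriel: 10:00-12:00, 17:30-18:30, 19:30-21:00.
Those are the intersection windows.
The last common window of at least 90 minutes is 19:30-21:00; a 90-minute meeting can start as late as 19:30 and still end by 21:00.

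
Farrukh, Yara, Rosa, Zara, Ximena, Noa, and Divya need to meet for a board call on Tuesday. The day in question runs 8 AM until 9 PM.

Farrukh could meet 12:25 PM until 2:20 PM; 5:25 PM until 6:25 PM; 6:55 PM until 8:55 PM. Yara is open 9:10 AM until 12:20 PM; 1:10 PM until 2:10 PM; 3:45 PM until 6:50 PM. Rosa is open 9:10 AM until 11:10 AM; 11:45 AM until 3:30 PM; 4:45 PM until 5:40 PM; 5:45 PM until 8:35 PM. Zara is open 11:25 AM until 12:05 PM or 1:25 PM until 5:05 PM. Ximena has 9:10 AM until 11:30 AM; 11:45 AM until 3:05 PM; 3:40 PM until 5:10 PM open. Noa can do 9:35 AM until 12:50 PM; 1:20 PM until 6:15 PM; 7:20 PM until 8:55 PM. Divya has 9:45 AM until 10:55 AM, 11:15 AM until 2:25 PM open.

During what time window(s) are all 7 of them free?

Farrukh ∩ Yara: 13:10-14:10, 17:25-18:25.
Farrukh ∩ Yara ∩ Rosa: 13:10-14:10, 17:25-17:40, 17:45-18:25.
Farrukh ∩ Yara ∩ Rosa ∩ Zara: 13:25-14:10.
Farrukh ∩ Yara ∩ Rosa ∩ Zara ∩ Ximena: 13:25-14:10.
Farrukh ∩ Yara ∩ Rosa ∩ Zara ∩ Ximena ∩ Noa: 13:25-14:10.
Farrukh ∩ Yara ∩ Rosa ∩ Zara ∩ Ximena ∩ Noa ∩ Divya: 13:25-14:10.
So the common availability across everyone is 13:25-14:10.

13:25-14:10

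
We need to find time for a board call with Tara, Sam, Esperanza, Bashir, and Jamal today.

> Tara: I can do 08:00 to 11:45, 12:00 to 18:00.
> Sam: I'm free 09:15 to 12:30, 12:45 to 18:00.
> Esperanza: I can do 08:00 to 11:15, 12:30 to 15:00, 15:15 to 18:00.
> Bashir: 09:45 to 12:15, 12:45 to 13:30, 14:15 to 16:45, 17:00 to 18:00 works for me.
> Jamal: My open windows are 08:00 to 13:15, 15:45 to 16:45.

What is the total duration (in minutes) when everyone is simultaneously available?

Tara ∩ Sam: 09:15-11:45, 12:00-12:30, 12:45-18:00.
Tara ∩ Sam ∩ Esperanza: 09:15-11:15, 12:45-15:00, 15:15-18:00.
Tara ∩ Sam ∩ Esperanza ∩ Bashir: 09:45-11:15, 12:45-13:30, 14:15-15:00, 15:15-16:45, 17:00-18:00.
Tara ∩ Sam ∩ Esperanza ∩ Bashir ∩ Jamal: 09:45-11:15, 12:45-13:15, 15:45-16:45.
Summing the common windows: 90 + 30 + 60 = 180 minutes.

180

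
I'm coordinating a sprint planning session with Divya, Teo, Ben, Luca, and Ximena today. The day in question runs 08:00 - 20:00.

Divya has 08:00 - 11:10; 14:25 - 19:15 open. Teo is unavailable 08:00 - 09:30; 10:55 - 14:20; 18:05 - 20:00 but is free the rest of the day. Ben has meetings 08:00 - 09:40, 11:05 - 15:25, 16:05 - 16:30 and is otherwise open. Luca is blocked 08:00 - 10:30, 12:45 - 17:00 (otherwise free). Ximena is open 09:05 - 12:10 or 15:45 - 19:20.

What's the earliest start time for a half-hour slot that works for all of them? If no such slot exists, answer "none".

Divya free: 08:00-11:10, 14:25-19:15.
Teo free: 09:30-10:55, 14:20-18:05 (invert busy blocks within the working day).
Ben free: 09:40-11:05, 15:25-16:05, 16:30-20:00 (invert busy blocks within the working day).
Luca free: 10:30-12:45, 17:00-20:00 (invert busy blocks within the working day).
Ximena free: 09:05-12:10, 15:45-19:20.
Divya ∩ Teo: 09:30-10:55, 14:25-18:05.
Divya ∩ Teo ∩ Ben: 09:40-10:55, 15:25-16:05, 16:30-18:05.
Divya ∩ Teo ∩ Ben ∩ Luca: 10:30-10:55, 17:00-18:05.
Divya ∩ Teo ∩ Ben ∩ Luca ∩ Ximena: 10:30-10:55, 17:00-18:05.
The first common window of at least 30 minutes is 17:00-18:05, so the earliest start is 17:00.

17:00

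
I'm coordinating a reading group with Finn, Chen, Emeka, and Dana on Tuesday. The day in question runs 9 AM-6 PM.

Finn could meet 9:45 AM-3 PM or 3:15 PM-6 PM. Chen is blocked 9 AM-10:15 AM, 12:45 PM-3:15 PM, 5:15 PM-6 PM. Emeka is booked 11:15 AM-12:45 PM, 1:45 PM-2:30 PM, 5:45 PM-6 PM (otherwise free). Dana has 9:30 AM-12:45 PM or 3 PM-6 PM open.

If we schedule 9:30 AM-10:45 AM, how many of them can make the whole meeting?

2

Finn free: 09:45-15:00, 15:15-18:00.
Chen free: 10:15-12:45, 15:15-17:15 (invert busy blocks within the working day).
Emeka free: 09:00-11:15, 12:45-13:45, 14:30-17:45 (invert busy blocks within the working day).
Dana free: 09:30-12:45, 15:00-18:00.
Emeka and Dana can make the full 09:30-10:45 slot — that's 2.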